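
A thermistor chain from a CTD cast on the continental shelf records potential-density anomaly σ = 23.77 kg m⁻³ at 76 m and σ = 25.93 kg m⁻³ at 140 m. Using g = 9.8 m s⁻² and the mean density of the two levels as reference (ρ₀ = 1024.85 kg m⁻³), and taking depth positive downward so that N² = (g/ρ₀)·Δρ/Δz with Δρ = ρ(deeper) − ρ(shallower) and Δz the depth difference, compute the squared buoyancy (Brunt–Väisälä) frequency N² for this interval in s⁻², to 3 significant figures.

3.23 × 10⁻⁴ s⁻²

Δρ = 1025.93 − 1023.77 = 2.16 kg m⁻³ over Δz = 140 − 76 = 64 m.
N² = (9.8/1024.85) × (2.16/64) = 3.2273 × 10⁻⁴ s⁻² ≈ 3.23 × 10⁻⁴ s⁻².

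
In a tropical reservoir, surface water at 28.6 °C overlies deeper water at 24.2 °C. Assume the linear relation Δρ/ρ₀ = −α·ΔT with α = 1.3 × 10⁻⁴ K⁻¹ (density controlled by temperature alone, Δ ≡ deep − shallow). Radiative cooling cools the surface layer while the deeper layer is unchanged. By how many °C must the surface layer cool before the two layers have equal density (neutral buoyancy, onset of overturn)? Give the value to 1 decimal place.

With temperature the only control, equal density requires T_surf′ = T_deep.
T_surf′ = 24.2 °C.
Cooling required: 28.6 − 24.2 = 4.4 °C.

4.4 °C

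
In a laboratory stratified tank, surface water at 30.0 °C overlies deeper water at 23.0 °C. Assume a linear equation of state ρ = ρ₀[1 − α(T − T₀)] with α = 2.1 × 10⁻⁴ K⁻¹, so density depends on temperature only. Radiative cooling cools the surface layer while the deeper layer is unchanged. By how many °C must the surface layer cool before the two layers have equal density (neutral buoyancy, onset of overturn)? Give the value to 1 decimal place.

With temperature the only control, equal density requires T_surf′ = T_deep.
T_surf′ = 23.0 °C.
Cooling required: 30.0 − 23.0 = 7.0 °C.

7.0 °C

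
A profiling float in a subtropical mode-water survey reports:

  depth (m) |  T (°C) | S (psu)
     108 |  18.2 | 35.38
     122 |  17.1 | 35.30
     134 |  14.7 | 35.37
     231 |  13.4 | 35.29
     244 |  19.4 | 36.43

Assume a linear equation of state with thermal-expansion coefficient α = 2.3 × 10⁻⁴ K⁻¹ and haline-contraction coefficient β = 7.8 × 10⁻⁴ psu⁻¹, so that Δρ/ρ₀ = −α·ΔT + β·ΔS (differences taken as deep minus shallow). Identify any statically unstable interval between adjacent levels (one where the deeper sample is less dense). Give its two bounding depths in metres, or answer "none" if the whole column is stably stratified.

Evaluate Δρ/ρ₀ = −αΔT + βΔS across each adjacent pair:
  108–122 m: −αΔT+βΔS = −(2.3 × 10⁻⁴)(-1.1)+(7.8 × 10⁻⁴)(-0.08) = 1.9 × 10⁻⁴ → stable
  122–134 m: −αΔT+βΔS = −(2.3 × 10⁻⁴)(-2.4)+(7.8 × 10⁻⁴)(+0.07) = 6.1 × 10⁻⁴ → stable
  134–231 m: −αΔT+βΔS = −(2.3 × 10⁻⁴)(-1.3)+(7.8 × 10⁻⁴)(-0.08) = 2.4 × 10⁻⁴ → stable
  231–244 m: −αΔT+βΔS = −(2.3 × 10⁻⁴)(+6.0)+(7.8 × 10⁻⁴)(+1.14) = -4.9 × 10⁻⁴ → UNSTABLE
The 231–244 m interval has Δρ < 0: lighter water underlies denser water.

231–244 m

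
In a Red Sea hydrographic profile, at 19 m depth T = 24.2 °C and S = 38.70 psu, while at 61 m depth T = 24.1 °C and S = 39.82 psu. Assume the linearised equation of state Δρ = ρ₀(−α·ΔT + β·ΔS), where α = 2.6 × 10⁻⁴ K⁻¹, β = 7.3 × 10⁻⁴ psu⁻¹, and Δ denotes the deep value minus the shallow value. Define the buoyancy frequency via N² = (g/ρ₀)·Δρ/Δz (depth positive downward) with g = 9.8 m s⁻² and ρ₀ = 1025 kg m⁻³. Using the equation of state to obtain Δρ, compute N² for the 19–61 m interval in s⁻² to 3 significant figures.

ΔT = -0.1 K, ΔS = +1.12 psu (deep − shallow).
Δρ/ρ₀ = −αΔT + βΔS = 2.60 × 10⁻⁵ + 8.176 × 10⁻⁴ = 8.436 × 10⁻⁴, so Δρ ≈ 0.8647 kg m⁻³.
N² = (g/ρ₀)·Δρ/Δz = g·(Δρ/ρ₀)/Δz = 9.8 × 8.436 × 10⁻⁴ / 42 = 1.9684 × 10⁻⁴ s⁻² ≈ 1.97 × 10⁻⁴ s⁻².

1.97 × 10⁻⁴ s⁻²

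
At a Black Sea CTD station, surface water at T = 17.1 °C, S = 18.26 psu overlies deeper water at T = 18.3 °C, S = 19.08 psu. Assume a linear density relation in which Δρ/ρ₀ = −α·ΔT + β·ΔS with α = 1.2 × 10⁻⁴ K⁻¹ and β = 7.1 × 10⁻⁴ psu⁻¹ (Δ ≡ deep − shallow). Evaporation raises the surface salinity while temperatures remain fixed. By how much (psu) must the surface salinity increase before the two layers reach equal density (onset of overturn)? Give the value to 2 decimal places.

Neutral buoyancy requires −α(T_deep − T_surf) + β(S_deep − S_surf′) = 0.
S_surf′ = S_deep − (α/β)·ΔT = 19.08 − (1.2 × 10⁻⁴/7.1 × 10⁻⁴)·(+1.2) = 18.8772 psu.
Increase required: 18.8772 − 18.26 = 0.6172 psu.

0.62 psu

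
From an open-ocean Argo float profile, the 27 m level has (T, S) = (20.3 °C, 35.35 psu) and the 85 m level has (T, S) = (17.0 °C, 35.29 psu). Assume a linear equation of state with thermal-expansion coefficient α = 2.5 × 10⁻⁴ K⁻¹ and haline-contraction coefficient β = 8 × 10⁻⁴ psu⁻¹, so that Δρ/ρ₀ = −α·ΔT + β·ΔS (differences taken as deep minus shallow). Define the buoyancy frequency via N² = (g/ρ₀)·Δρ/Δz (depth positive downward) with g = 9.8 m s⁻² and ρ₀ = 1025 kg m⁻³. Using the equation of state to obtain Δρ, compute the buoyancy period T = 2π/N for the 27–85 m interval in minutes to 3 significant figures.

9.14 min

ΔT = -3.3 K, ΔS = -0.06 psu (deep − shallow).
Δρ/ρ₀ = −αΔT + βΔS = 8.25 × 10⁻⁴ − 4.80 × 10⁻⁵ = 7.77 × 10⁻⁴, so Δρ ≈ 0.7964 kg m⁻³.
N² = (g/ρ₀)·Δρ/Δz = g·(Δρ/ρ₀)/Δz = 9.8 × 7.77 × 10⁻⁴ / 58 = 1.3129 × 10⁻⁴ s⁻².
N = √(1.3129 × 10⁻⁴) = 0.011458 rad s⁻¹ → T = 2π/N = 548.37 s = 9.1395 min ≈ 9.14 min.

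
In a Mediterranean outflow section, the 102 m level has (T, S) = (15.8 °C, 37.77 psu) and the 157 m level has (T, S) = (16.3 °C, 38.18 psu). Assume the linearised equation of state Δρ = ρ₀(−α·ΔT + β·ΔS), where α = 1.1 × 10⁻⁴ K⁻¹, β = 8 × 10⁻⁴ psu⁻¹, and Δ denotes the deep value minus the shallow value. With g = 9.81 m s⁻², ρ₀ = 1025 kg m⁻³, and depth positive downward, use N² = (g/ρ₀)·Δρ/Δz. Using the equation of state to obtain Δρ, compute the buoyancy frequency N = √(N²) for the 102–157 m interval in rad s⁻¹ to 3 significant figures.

6.98 × 10⁻³ rad s⁻¹

ΔT = +0.5 K, ΔS = +0.41 psu (deep − shallow).
Δρ/ρ₀ = −αΔT + βΔS = -5.50 × 10⁻⁵ + 3.28 × 10⁻⁴ = 2.73 × 10⁻⁴, so Δρ ≈ 0.2798 kg m⁻³.
N² = (g/ρ₀)·Δρ/Δz = g·(Δρ/ρ₀)/Δz = 9.81 × 2.73 × 10⁻⁴ / 55 = 4.8693 × 10⁻⁵ s⁻².
N = √(4.8693 × 10⁻⁵) = 6.9780 × 10⁻³ rad s⁻¹ ≈ 6.98 × 10⁻³ rad s⁻¹.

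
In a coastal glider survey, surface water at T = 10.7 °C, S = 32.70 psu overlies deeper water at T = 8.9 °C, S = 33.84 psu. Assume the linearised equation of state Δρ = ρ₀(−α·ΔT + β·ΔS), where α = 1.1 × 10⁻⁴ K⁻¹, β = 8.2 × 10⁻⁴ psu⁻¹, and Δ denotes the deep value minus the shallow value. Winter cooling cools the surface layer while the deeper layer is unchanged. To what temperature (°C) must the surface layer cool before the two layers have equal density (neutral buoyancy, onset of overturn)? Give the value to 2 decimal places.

Neutral buoyancy requires Δρ = 0, i.e. −α(T_deep − T_surf′) + β(S_deep − S_surf) = 0.
T_surf′ = T_deep − (β/α)·ΔS = 8.9 − (8.2 × 10⁻⁴/1.1 × 10⁻⁴)·(+1.14) = 0.4018 °C.
Cooling required: 10.7 − (0.4018) = 10.2982 °C.

0.40 °C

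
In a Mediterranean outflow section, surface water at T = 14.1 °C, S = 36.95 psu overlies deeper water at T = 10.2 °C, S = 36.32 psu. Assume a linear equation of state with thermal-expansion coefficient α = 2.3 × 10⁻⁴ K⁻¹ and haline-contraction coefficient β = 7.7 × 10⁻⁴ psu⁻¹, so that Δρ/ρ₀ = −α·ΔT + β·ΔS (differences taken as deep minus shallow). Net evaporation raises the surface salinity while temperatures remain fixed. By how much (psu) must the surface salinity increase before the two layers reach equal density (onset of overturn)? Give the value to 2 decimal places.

Neutral buoyancy requires −α(T_deep − T_surf) + β(S_deep − S_surf′) = 0.
S_surf′ = S_deep − (α/β)·ΔT = 36.32 − (2.3 × 10⁻⁴/7.7 × 10⁻⁴)·(-3.9) = 37.4849 psu.
Increase required: 37.4849 − 36.95 = 0.5349 psu.

0.53 psu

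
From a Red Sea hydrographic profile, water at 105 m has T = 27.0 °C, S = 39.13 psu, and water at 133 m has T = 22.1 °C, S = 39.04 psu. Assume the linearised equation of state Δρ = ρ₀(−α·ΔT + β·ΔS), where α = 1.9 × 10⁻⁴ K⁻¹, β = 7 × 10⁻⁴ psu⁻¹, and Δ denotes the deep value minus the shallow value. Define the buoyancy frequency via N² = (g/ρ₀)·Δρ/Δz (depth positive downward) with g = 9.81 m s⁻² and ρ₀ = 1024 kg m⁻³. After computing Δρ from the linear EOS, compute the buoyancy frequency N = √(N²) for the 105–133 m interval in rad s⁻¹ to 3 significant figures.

ΔT = -4.9 K, ΔS = -0.09 psu (deep − shallow).
Δρ/ρ₀ = −αΔT + βΔS = 9.31 × 10⁻⁴ − 6.30 × 10⁻⁵ = 8.68 × 10⁻⁴, so Δρ ≈ 0.8888 kg m⁻³.
N² = (g/ρ₀)·Δρ/Δz = g·(Δρ/ρ₀)/Δz = 9.81 × 8.68 × 10⁻⁴ / 28 = 3.0411 × 10⁻⁴ s⁻².
N = √(3.0411 × 10⁻⁴) = 0.017439 rad s⁻¹ ≈ 0.0174 rad s⁻¹.

0.0174 rad s⁻¹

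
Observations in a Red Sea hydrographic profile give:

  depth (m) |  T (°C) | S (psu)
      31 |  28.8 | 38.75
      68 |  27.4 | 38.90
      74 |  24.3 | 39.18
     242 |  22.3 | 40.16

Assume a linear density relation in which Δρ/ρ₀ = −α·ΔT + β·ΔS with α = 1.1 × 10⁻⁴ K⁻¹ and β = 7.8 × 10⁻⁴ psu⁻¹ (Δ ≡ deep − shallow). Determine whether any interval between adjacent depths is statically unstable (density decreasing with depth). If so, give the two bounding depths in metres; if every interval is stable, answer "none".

Evaluate Δρ/ρ₀ = −αΔT + βΔS across each adjacent pair:
  31–68 m: −αΔT+βΔS = −(1.1 × 10⁻⁴)(-1.4)+(7.8 × 10⁻⁴)(+0.15) = 2.7 × 10⁻⁴ → stable
  68–74 m: −αΔT+βΔS = −(1.1 × 10⁻⁴)(-3.1)+(7.8 × 10⁻⁴)(+0.28) = 5.6 × 10⁻⁴ → stable
  74–242 m: −αΔT+βΔS = −(1.1 × 10⁻⁴)(-2.0)+(7.8 × 10⁻⁴)(+0.98) = 9.8 × 10⁻⁴ → stable
Every interval has Δρ > 0: the column is stably stratified throughout.

none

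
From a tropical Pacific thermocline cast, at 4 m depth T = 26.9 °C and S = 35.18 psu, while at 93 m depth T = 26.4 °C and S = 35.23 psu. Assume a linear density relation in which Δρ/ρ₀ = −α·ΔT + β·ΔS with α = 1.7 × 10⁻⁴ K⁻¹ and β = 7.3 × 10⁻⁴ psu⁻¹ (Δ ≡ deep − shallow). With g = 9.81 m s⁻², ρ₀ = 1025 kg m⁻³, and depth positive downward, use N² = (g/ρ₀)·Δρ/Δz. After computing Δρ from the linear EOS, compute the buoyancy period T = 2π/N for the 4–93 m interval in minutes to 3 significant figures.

28.6 min

ΔT = -0.5 K, ΔS = +0.05 psu (deep − shallow).
Δρ/ρ₀ = −αΔT + βΔS = 8.50 × 10⁻⁵ + 3.65 × 10⁻⁵ = 1.215 × 10⁻⁴, so Δρ ≈ 0.1245 kg m⁻³.
N² = (g/ρ₀)·Δρ/Δz = g·(Δρ/ρ₀)/Δz = 9.81 × 1.215 × 10⁻⁴ / 89 = 1.3392 × 10⁻⁵ s⁻².
N = √(1.3392 × 10⁻⁵) = 3.6595 × 10⁻³ rad s⁻¹ → T = 2π/N = 1.7170 × 10³ s = 28.617 min ≈ 28.6 min.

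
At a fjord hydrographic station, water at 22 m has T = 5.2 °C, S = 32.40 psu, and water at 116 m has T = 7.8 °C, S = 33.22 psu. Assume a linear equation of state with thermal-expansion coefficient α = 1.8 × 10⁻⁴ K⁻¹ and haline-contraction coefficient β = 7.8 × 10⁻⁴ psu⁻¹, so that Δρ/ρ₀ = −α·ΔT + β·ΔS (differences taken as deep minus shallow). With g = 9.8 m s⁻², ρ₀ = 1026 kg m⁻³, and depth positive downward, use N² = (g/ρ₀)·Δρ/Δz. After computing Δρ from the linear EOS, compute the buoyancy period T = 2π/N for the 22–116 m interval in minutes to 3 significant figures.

24.8 min

ΔT = +2.6 K, ΔS = +0.82 psu (deep − shallow).
Δρ/ρ₀ = −αΔT + βΔS = -4.68 × 10⁻⁴ + 6.396 × 10⁻⁴ = 1.716 × 10⁻⁴, so Δρ ≈ 0.1761 kg m⁻³.
N² = (g/ρ₀)·Δρ/Δz = g·(Δρ/ρ₀)/Δz = 9.8 × 1.716 × 10⁻⁴ / 94 = 1.7890 × 10⁻⁵ s⁻².
N = √(1.7890 × 10⁻⁵) = 4.2297 × 10⁻³ rad s⁻¹ → T = 2π/N = 1.4855 × 10³ s = 24.758 min ≈ 24.8 min.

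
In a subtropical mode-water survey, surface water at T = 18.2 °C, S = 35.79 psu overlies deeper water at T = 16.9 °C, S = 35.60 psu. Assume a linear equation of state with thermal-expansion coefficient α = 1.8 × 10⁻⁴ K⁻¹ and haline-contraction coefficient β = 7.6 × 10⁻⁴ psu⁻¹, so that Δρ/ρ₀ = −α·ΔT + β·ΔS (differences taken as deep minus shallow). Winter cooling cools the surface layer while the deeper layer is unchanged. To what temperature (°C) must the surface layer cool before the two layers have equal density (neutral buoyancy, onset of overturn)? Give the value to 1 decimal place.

Neutral buoyancy requires Δρ = 0, i.e. −α(T_deep − T_surf′) + β(S_deep − S_surf) = 0.
T_surf′ = T_deep − (β/α)·ΔS = 16.9 − (7.6 × 10⁻⁴/1.8 × 10⁻⁴)·(-0.19) = 17.702 °C.
Cooling required: 18.2 − (17.702) = 0.498 °C.

17.7 °C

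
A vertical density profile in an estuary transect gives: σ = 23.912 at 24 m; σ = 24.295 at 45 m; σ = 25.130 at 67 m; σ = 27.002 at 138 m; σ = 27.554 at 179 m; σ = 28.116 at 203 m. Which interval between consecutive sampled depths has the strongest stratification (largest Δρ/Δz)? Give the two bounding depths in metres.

Compute the density gradient over each adjacent pair:
  24–45 m: Δρ/Δz = 0.383/21 = 0.018 kg m⁻⁴
  45–67 m: Δρ/Δz = 0.835/22 = 0.038 kg m⁻⁴
  67–138 m: Δρ/Δz = 1.872/71 = 0.026 kg m⁻⁴
  138–179 m: Δρ/Δz = 0.552/41 = 0.013 kg m⁻⁴
  179–203 m: Δρ/Δz = 0.562/24 = 0.023 kg m⁻⁴
The largest gradient is in the 45–67 m interval — the pycnocline.

45–67 m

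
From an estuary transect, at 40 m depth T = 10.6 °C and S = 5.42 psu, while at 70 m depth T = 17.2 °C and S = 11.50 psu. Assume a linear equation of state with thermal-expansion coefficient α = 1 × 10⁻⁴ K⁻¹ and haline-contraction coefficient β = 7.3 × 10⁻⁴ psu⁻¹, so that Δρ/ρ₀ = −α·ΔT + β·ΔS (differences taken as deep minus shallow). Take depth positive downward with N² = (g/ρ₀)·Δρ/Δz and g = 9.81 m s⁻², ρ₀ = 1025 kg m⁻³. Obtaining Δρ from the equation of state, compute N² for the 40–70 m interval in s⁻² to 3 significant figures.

ΔT = +6.6 K, ΔS = +6.08 psu (deep − shallow).
Δρ/ρ₀ = −αΔT + βΔS = -6.60 × 10⁻⁴ + 4.4384 × 10⁻³ = 3.7784 × 10⁻³, so Δρ ≈ 3.873 kg m⁻³.
N² = (g/ρ₀)·Δρ/Δz = g·(Δρ/ρ₀)/Δz = 9.81 × 3.7784 × 10⁻³ / 30 = 1.2355 × 10⁻³ s⁻² ≈ 1.24 × 10⁻³ s⁻².

1.24 × 10⁻³ s⁻²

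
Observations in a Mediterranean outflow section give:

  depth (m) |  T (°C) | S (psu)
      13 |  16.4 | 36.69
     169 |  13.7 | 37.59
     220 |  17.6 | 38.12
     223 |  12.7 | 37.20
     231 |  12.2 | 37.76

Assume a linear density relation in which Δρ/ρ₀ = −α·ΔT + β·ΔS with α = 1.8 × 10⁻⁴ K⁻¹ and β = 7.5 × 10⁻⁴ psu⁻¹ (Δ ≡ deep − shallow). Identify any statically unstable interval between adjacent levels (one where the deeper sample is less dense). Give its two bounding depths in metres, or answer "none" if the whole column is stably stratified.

Evaluate Δρ/ρ₀ = −αΔT + βΔS across each adjacent pair:
  13–169 m: −αΔT+βΔS = −(1.8 × 10⁻⁴)(-2.7)+(7.5 × 10⁻⁴)(+0.90) = 1.2 × 10⁻³ → stable
  169–220 m: −αΔT+βΔS = −(1.8 × 10⁻⁴)(+3.9)+(7.5 × 10⁻⁴)(+0.53) = -3.0 × 10⁻⁴ → UNSTABLE
  220–223 m: −αΔT+βΔS = −(1.8 × 10⁻⁴)(-4.9)+(7.5 × 10⁻⁴)(-0.92) = 1.9 × 10⁻⁴ → stable
  223–231 m: −αΔT+βΔS = −(1.8 × 10⁻⁴)(-0.5)+(7.5 × 10⁻⁴)(+0.56) = 5.1 × 10⁻⁴ → stable
The 169–220 m interval has Δρ < 0: lighter water underlies denser water.

169–220 m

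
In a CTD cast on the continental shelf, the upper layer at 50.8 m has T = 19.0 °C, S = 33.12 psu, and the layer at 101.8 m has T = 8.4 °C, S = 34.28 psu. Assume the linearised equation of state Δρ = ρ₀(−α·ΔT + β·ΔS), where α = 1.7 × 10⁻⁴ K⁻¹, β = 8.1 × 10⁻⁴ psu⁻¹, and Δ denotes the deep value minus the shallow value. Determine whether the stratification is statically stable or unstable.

ΔT = 8.4 − 19.0 = -10.6 K and ΔS = 34.28 − 33.12 = +1.16 psu (deep − shallow).
−αΔT = 1.802 × 10⁻³; βΔS = 9.396 × 10⁻⁴; sum Δρ/ρ₀ = 2.7416 × 10⁻³.
Δρ/ρ₀ > 0, so Δρ > 0: deeper water is denser → statically stable.

stable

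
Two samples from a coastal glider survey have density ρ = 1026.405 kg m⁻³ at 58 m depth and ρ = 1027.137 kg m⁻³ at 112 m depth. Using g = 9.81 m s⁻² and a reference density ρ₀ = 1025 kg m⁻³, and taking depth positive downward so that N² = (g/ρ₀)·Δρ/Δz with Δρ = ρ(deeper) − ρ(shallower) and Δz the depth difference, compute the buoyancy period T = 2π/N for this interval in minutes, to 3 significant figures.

9.19 min

Δρ = 1027.137 − 1026.405 = 0.732 kg m⁻³ over Δz = 112 − 58 = 54 m.
N² = (9.81/1025) × (0.732/54) = 1.2974 × 10⁻⁴ s⁻².
N = √(1.2974 × 10⁻⁴) = 0.011390 rad s⁻¹, so T = 2π/N = 551.64 s = 9.1940 min ≈ 9.19 min.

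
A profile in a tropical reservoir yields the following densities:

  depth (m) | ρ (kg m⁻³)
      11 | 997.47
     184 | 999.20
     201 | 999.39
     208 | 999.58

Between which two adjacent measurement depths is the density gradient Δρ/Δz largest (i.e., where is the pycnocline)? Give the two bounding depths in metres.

201–208 m

Compute the density gradient over each adjacent pair:
  11–184 m: Δρ/Δz = 1.73/173 = 0.010 kg m⁻⁴
  184–201 m: Δρ/Δz = 0.19/17 = 0.011 kg m⁻⁴
  201–208 m: Δρ/Δz = 0.19/7 = 0.027 kg m⁻⁴
The largest gradient is in the 201–208 m interval — the pycnocline.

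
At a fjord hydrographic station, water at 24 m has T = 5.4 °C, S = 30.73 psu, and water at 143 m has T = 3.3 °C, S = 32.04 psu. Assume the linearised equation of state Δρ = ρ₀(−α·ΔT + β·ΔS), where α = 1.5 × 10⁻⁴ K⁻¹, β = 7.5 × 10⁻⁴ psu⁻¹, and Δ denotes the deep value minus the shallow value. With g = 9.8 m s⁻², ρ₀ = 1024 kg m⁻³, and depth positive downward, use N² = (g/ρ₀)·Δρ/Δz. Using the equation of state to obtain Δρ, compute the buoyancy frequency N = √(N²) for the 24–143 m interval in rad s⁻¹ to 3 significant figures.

ΔT = -2.1 K, ΔS = +1.31 psu (deep − shallow).
Δρ/ρ₀ = −αΔT + βΔS = 3.15 × 10⁻⁴ + 9.825 × 10⁻⁴ = 1.2975 × 10⁻³, so Δρ ≈ 1.329 kg m⁻³.
N² = (g/ρ₀)·Δρ/Δz = g·(Δρ/ρ₀)/Δz = 9.8 × 1.2975 × 10⁻³ / 119 = 1.0685 × 10⁻⁴ s⁻².
N = √(1.0685 × 10⁻⁴) = 0.010337 rad s⁻¹ ≈ 0.0103 rad s⁻¹.

0.0103 rad s⁻¹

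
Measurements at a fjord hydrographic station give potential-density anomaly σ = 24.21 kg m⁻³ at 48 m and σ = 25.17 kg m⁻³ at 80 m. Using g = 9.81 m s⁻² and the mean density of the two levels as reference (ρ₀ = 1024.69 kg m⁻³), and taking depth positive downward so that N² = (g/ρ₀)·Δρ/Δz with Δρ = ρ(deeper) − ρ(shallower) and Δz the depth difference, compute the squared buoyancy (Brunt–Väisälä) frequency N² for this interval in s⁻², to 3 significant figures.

Δρ = 1025.17 − 1024.21 = 0.96 kg m⁻³ over Δz = 80 − 48 = 32 m.
N² = (9.81/1024.69) × (0.96/32) = 2.8721 × 10⁻⁴ s⁻² ≈ 2.87 × 10⁻⁴ s⁻².
A positive N² confirms static stability across the interval.

2.87 × 10⁻⁴ s⁻²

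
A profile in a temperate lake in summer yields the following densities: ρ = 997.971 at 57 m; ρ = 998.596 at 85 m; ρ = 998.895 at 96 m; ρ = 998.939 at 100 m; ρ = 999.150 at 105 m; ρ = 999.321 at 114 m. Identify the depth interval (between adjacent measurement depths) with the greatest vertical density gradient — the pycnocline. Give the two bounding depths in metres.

Compute the density gradient over each adjacent pair:
  57–85 m: Δρ/Δz = 0.625/28 = 0.022 kg m⁻⁴
  85–96 m: Δρ/Δz = 0.299/11 = 0.027 kg m⁻⁴
  96–100 m: Δρ/Δz = 0.044/4 = 0.011 kg m⁻⁴
  100–105 m: Δρ/Δz = 0.211/5 = 0.042 kg m⁻⁴
  105–114 m: Δρ/Δz = 0.171/9 = 0.019 kg m⁻⁴
The largest gradient is in the 100–105 m interval — the pycnocline.

100–105 m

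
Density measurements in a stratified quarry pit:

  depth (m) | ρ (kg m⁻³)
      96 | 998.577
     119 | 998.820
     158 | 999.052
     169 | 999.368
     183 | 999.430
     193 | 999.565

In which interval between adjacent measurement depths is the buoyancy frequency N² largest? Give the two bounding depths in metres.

158–169 m

Compute the density gradient over each adjacent pair:
  96–119 m: Δρ/Δz = 0.243/23 = 0.011 kg m⁻⁴
  119–158 m: Δρ/Δz = 0.232/39 = 5.9 × 10⁻³ kg m⁻⁴
  158–169 m: Δρ/Δz = 0.316/11 = 0.029 kg m⁻⁴
  169–183 m: Δρ/Δz = 0.062/14 = 4.4 × 10⁻³ kg m⁻⁴
  183–193 m: Δρ/Δz = 0.135/10 = 0.014 kg m⁻⁴
The largest gradient is in the 158–169 m interval — the pycnocline.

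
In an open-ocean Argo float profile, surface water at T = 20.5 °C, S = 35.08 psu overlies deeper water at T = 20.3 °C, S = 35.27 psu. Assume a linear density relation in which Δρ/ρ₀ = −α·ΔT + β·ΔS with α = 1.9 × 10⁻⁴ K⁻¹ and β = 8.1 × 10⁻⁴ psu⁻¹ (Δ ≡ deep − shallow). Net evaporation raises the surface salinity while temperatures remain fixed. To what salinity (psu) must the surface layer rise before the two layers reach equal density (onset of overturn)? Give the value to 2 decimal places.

Neutral buoyancy requires −α(T_deep − T_surf) + β(S_deep − S_surf′) = 0.
S_surf′ = S_deep − (α/β)·ΔT = 35.27 − (1.9 × 10⁻⁴/8.1 × 10⁻⁴)·(-0.2) = 35.3169 psu.
Increase required: 35.3169 − 35.08 = 0.2369 psu.

35.32 psu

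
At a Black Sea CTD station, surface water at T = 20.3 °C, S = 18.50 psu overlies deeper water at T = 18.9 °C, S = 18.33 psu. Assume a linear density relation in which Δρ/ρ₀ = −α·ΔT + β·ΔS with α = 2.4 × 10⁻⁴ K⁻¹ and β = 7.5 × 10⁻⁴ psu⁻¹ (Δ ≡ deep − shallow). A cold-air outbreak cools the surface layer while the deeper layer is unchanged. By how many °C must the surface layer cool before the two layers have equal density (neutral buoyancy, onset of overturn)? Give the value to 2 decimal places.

0.87 °C

Neutral buoyancy requires Δρ = 0, i.e. −α(T_deep − T_surf′) + β(S_deep − S_surf) = 0.
T_surf′ = T_deep − (β/α)·ΔS = 18.9 − (7.5 × 10⁻⁴/2.4 × 10⁻⁴)·(-0.17) = 19.4312 °C.
Cooling required: 20.3 − (19.4312) = 0.8688 °C.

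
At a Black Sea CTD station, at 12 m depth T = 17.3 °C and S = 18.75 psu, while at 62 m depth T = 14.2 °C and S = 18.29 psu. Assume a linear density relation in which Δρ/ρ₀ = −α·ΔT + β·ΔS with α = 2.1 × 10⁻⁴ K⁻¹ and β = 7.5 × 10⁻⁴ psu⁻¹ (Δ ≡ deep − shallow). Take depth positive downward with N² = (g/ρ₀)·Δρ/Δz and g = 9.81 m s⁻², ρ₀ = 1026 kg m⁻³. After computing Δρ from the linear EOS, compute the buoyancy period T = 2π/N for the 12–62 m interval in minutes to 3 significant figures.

ΔT = -3.1 K, ΔS = -0.46 psu (deep − shallow).
Δρ/ρ₀ = −αΔT + βΔS = 6.51 × 10⁻⁴ − 3.45 × 10⁻⁴ = 3.06 × 10⁻⁴, so Δρ ≈ 0.3140 kg m⁻³.
N² = (g/ρ₀)·Δρ/Δz = g·(Δρ/ρ₀)/Δz = 9.81 × 3.06 × 10⁻⁴ / 50 = 6.0037 × 10⁻⁵ s⁻².
N = √(6.0037 × 10⁻⁵) = 7.7484 × 10⁻³ rad s⁻¹ → T = 2π/N = 810.90 s = 13.515 min ≈ 13.5 min.

13.5 min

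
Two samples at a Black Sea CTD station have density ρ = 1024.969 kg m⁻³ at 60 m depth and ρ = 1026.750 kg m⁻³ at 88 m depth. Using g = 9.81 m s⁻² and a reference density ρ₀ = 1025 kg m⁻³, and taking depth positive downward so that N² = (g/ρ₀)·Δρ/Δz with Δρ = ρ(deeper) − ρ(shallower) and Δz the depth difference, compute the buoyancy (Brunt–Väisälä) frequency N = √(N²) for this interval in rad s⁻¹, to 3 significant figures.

0.0247 rad s⁻¹

Δρ = 1026.750 − 1024.969 = 1.781 kg m⁻³ over Δz = 88 − 60 = 28 m.
N² = (9.81/1025) × (1.781/28) = 6.0877 × 10⁻⁴ s⁻².
N = √(6.0877 × 10⁻⁴) = 0.024673 rad s⁻¹ ≈ 0.0247 rad s⁻¹.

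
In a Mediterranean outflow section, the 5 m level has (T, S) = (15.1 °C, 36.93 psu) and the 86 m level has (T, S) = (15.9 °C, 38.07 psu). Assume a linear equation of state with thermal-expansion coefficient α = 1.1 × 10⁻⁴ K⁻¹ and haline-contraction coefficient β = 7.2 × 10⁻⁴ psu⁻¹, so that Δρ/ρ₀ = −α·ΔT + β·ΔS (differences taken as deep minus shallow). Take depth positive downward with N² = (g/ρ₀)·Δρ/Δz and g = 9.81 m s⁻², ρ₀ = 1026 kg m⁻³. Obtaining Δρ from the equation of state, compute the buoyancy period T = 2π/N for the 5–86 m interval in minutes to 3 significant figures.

11.1 min

ΔT = +0.8 K, ΔS = +1.14 psu (deep − shallow).
Δρ/ρ₀ = −αΔT + βΔS = -8.80 × 10⁻⁵ + 8.208 × 10⁻⁴ = 7.328 × 10⁻⁴, so Δρ ≈ 0.7519 kg m⁻³.
N² = (g/ρ₀)·Δρ/Δz = g·(Δρ/ρ₀)/Δz = 9.81 × 7.328 × 10⁻⁴ / 81 = 8.8750 × 10⁻⁵ s⁻².
N = √(8.8750 × 10⁻⁵) = 9.4207 × 10⁻³ rad s⁻¹ → T = 2π/N = 666.96 s = 11.116 min ≈ 11.1 min.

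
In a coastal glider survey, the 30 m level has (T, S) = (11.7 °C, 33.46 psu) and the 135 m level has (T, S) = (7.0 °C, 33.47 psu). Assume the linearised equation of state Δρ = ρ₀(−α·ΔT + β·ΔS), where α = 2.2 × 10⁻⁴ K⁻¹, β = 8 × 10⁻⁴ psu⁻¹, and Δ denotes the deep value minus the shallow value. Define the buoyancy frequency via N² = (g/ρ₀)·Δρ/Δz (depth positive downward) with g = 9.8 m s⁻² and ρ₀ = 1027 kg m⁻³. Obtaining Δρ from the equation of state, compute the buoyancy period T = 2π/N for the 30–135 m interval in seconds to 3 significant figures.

637 s

ΔT = -4.7 K, ΔS = +0.01 psu (deep − shallow).
Δρ/ρ₀ = −αΔT + βΔS = 1.034 × 10⁻³ + 8.00 × 10⁻⁶ = 1.042 × 10⁻³, so Δρ ≈ 1.070 kg m⁻³.
N² = (g/ρ₀)·Δρ/Δz = g·(Δρ/ρ₀)/Δz = 9.8 × 1.042 × 10⁻³ / 105 = 9.7253 × 10⁻⁵ s⁻².
N = √(9.7253 × 10⁻⁵) = 9.8617 × 10⁻³ rad s⁻¹ → T = 2π/N = 637.13 s ≈ 637 s.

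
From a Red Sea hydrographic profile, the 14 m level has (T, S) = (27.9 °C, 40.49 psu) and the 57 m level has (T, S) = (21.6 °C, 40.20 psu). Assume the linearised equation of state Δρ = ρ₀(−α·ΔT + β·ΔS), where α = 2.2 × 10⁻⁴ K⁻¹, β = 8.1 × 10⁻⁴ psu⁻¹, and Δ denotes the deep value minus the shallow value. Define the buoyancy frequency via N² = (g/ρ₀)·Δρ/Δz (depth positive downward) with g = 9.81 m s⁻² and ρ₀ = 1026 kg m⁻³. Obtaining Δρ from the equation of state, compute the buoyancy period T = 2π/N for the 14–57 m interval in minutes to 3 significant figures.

6.46 min

ΔT = -6.3 K, ΔS = -0.29 psu (deep − shallow).
Δρ/ρ₀ = −αΔT + βΔS = 1.386 × 10⁻³ − 2.349 × 10⁻⁴ = 1.1511 × 10⁻³, so Δρ ≈ 1.181 kg m⁻³.
N² = (g/ρ₀)·Δρ/Δz = g·(Δρ/ρ₀)/Δz = 9.81 × 1.1511 × 10⁻³ / 43 = 2.6261 × 10⁻⁴ s⁻².
N = √(2.6261 × 10⁻⁴) = 0.016205 rad s⁻¹ → T = 2π/N = 387.73 s = 6.4622 min ≈ 6.46 min.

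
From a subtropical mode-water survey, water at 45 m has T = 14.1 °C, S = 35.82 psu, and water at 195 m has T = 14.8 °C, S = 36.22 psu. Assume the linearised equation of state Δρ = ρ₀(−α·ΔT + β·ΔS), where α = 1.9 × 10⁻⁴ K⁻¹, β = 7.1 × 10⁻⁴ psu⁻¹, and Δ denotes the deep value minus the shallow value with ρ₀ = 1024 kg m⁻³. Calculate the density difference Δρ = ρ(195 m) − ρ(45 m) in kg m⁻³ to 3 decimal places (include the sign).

+0.155 kg m⁻³

ΔT = +0.7 K, ΔS = +0.40 psu (deep − shallow).
Δρ/ρ₀ = −(1.9 × 10⁻⁴)(+0.7) + (7.1 × 10⁻⁴)(+0.40) = 1.51 × 10⁻⁴.
Δρ = 1024 × (1.51 × 10⁻⁴) = +0.155 kg m⁻³.
Positive Δρ: denser below, stable.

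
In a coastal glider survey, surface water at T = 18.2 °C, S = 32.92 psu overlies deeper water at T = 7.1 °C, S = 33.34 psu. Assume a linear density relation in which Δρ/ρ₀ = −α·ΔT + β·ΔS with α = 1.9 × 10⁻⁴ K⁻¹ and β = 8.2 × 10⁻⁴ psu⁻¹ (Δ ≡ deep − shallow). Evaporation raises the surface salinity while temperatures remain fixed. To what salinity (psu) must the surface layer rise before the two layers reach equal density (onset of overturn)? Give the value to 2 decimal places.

Neutral buoyancy requires −α(T_deep − T_surf) + β(S_deep − S_surf′) = 0.
S_surf′ = S_deep − (α/β)·ΔT = 33.34 − (1.9 × 10⁻⁴/8.2 × 10⁻⁴)·(-11.1) = 35.9120 psu.
Increase required: 35.9120 − 32.92 = 2.9920 psu.

35.91 psu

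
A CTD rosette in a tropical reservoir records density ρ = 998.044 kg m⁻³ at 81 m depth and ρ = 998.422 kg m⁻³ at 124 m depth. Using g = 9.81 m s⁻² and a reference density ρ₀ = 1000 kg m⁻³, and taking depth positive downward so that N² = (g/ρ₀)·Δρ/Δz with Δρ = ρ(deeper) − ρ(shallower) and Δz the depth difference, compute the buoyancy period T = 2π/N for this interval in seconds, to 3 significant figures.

677 s

Δρ = 998.422 − 998.044 = 0.378 kg m⁻³ over Δz = 124 − 81 = 43 m.
N² = (9.81/1000) × (0.378/43) = 8.6237 × 10⁻⁵ s⁻².
N = √(8.6237 × 10⁻⁵) = 9.2864 × 10⁻³ rad s⁻¹, so T = 2π/N = 676.60 s ≈ 677 s.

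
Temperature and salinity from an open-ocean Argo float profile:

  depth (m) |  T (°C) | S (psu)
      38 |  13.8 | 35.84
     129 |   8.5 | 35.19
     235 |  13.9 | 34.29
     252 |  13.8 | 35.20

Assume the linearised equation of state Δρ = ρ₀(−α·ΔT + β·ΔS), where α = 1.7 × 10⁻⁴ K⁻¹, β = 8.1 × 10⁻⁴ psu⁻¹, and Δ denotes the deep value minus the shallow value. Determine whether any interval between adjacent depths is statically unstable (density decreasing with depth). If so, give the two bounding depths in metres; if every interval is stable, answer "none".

129–235 m

Evaluate Δρ/ρ₀ = −αΔT + βΔS across each adjacent pair:
  38–129 m: −αΔT+βΔS = −(1.7 × 10⁻⁴)(-5.3)+(8.1 × 10⁻⁴)(-0.65) = 3.7 × 10⁻⁴ → stable
  129–235 m: −αΔT+βΔS = −(1.7 × 10⁻⁴)(+5.4)+(8.1 × 10⁻⁴)(-0.90) = -1.6 × 10⁻³ → UNSTABLE
  235–252 m: −αΔT+βΔS = −(1.7 × 10⁻⁴)(-0.1)+(8.1 × 10⁻⁴)(+0.91) = 7.5 × 10⁻⁴ → stable
The 129–235 m interval has Δρ < 0: lighter water underlies denser water.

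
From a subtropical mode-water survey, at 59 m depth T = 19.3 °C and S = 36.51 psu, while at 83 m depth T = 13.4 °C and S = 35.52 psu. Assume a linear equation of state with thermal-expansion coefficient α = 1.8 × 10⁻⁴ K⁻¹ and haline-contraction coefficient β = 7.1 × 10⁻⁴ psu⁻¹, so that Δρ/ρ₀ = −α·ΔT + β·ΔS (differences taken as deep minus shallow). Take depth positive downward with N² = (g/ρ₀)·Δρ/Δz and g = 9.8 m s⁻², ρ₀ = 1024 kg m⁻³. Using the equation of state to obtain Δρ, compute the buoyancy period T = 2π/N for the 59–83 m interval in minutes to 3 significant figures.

8.65 min

ΔT = -5.9 K, ΔS = -0.99 psu (deep − shallow).
Δρ/ρ₀ = −αΔT + βΔS = 1.062 × 10⁻³ − 7.029 × 10⁻⁴ = 3.591 × 10⁻⁴, so Δρ ≈ 0.3677 kg m⁻³.
N² = (g/ρ₀)·Δρ/Δz = g·(Δρ/ρ₀)/Δz = 9.8 × 3.591 × 10⁻⁴ / 24 = 1.4663 × 10⁻⁴ s⁻².
N = √(1.4663 × 10⁻⁴) = 0.012109 rad s⁻¹ → T = 2π/N = 518.89 s = 8.6482 min ≈ 8.65 min.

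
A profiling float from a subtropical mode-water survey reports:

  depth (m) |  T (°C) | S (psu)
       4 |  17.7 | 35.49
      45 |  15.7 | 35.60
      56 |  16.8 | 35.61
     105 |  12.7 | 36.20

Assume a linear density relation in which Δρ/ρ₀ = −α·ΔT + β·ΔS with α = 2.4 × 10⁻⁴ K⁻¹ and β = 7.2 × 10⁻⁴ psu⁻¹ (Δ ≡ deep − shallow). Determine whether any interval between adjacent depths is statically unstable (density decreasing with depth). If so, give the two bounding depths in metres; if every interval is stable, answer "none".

Evaluate Δρ/ρ₀ = −αΔT + βΔS across each adjacent pair:
  4–45 m: −αΔT+βΔS = −(2.4 × 10⁻⁴)(-2.0)+(7.2 × 10⁻⁴)(+0.11) = 5.6 × 10⁻⁴ → stable
  45–56 m: −αΔT+βΔS = −(2.4 × 10⁻⁴)(+1.1)+(7.2 × 10⁻⁴)(+0.01) = -2.6 × 10⁻⁴ → UNSTABLE
  56–105 m: −αΔT+βΔS = −(2.4 × 10⁻⁴)(-4.1)+(7.2 × 10⁻⁴)(+0.59) = 1.4 × 10⁻³ → stable
The 45–56 m interval has Δρ < 0: lighter water underlies denser water.

45–56 m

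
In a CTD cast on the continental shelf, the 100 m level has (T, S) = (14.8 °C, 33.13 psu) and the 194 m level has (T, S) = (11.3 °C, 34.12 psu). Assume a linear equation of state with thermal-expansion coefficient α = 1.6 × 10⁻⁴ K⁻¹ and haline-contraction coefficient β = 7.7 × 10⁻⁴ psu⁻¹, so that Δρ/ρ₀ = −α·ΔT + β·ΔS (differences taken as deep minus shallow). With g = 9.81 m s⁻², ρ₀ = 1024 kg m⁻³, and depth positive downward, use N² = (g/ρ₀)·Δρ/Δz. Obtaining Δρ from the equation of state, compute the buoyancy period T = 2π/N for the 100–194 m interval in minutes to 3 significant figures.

8.91 min

ΔT = -3.5 K, ΔS = +0.99 psu (deep − shallow).
Δρ/ρ₀ = −αΔT + βΔS = 5.60 × 10⁻⁴ + 7.623 × 10⁻⁴ = 1.3223 × 10⁻³, so Δρ ≈ 1.354 kg m⁻³.
N² = (g/ρ₀)·Δρ/Δz = g·(Δρ/ρ₀)/Δz = 9.81 × 1.3223 × 10⁻³ / 94 = 1.3800 × 10⁻⁴ s⁻².
N = √(1.3800 × 10⁻⁴) = 0.011747 rad s⁻¹ → T = 2π/N = 534.88 s = 8.9147 min ≈ 8.91 min.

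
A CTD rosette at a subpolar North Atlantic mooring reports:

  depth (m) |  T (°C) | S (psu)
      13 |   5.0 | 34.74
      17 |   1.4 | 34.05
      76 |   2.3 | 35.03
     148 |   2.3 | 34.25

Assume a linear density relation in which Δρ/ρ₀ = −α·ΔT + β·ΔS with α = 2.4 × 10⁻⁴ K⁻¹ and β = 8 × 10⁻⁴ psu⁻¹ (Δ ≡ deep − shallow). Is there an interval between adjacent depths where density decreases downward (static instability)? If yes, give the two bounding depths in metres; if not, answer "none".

Evaluate Δρ/ρ₀ = −αΔT + βΔS across each adjacent pair:
  13–17 m: −αΔT+βΔS = −(2.4 × 10⁻⁴)(-3.6)+(8 × 10⁻⁴)(-0.69) = 3.1 × 10⁻⁴ → stable
  17–76 m: −αΔT+βΔS = −(2.4 × 10⁻⁴)(+0.9)+(8 × 10⁻⁴)(+0.98) = 5.7 × 10⁻⁴ → stable
  76–148 m: −αΔT+βΔS = −(2.4 × 10⁻⁴)(+0.0)+(8 × 10⁻⁴)(-0.78) = -6.2 × 10⁻⁴ → UNSTABLE
The 76–148 m interval has Δρ < 0: lighter water underlies denser water.

76–148 m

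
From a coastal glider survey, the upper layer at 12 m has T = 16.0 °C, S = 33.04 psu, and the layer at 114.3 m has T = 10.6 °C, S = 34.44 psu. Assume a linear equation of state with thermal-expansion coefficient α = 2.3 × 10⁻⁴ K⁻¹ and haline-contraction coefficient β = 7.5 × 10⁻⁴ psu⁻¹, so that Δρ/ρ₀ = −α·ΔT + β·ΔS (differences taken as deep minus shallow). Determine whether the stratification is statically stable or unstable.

stable

ΔT = 10.6 − 16.0 = -5.4 K and ΔS = 34.44 − 33.04 = +1.40 psu (deep − shallow).
−αΔT = 1.242 × 10⁻³; βΔS = 1.05 × 10⁻³; sum Δρ/ρ₀ = 2.292 × 10⁻³.
Δρ/ρ₀ > 0, so Δρ > 0: deeper water is denser → statically stable.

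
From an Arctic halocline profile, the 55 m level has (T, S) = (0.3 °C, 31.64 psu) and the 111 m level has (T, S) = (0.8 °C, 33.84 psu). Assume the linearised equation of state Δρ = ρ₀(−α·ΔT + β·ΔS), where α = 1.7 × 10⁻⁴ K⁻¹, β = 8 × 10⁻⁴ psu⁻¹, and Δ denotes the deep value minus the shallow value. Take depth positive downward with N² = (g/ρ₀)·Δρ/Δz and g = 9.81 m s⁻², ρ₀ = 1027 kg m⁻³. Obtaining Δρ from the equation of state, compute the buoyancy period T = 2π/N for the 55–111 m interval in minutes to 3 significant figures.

6.11 min

ΔT = +0.5 K, ΔS = +2.20 psu (deep − shallow).
Δρ/ρ₀ = −αΔT + βΔS = -8.50 × 10⁻⁵ + 1.76 × 10⁻³ = 1.675 × 10⁻³, so Δρ ≈ 1.720 kg m⁻³.
N² = (g/ρ₀)·Δρ/Δz = g·(Δρ/ρ₀)/Δz = 9.81 × 1.675 × 10⁻³ / 56 = 2.9342 × 10⁻⁴ s⁻².
N = √(2.9342 × 10⁻⁴) = 0.017130 rad s⁻¹ → T = 2π/N = 366.79 s = 6.1132 min ≈ 6.11 min.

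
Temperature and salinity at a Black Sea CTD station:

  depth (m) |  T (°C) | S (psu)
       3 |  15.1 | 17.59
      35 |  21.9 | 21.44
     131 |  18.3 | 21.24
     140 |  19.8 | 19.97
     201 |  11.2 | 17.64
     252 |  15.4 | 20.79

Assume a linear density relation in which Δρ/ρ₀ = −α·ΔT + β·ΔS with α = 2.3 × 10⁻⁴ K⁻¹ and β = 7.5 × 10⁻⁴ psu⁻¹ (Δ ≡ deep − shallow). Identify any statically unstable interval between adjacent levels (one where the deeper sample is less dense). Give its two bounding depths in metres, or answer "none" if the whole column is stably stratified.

Evaluate Δρ/ρ₀ = −αΔT + βΔS across each adjacent pair:
  3–35 m: −αΔT+βΔS = −(2.3 × 10⁻⁴)(+6.8)+(7.5 × 10⁻⁴)(+3.85) = 1.3 × 10⁻³ → stable
  35–131 m: −αΔT+βΔS = −(2.3 × 10⁻⁴)(-3.6)+(7.5 × 10⁻⁴)(-0.20) = 6.8 × 10⁻⁴ → stable
  131–140 m: −αΔT+βΔS = −(2.3 × 10⁻⁴)(+1.5)+(7.5 × 10⁻⁴)(-1.27) = -1.3 × 10⁻³ → UNSTABLE
  140–201 m: −αΔT+βΔS = −(2.3 × 10⁻⁴)(-8.6)+(7.5 × 10⁻⁴)(-2.33) = 2.3 × 10⁻⁴ → stable
  201–252 m: −αΔT+βΔS = −(2.3 × 10⁻⁴)(+4.2)+(7.5 × 10⁻⁴)(+3.15) = 1.4 × 10⁻³ → stable
The 131–140 m interval has Δρ < 0: lighter water underlies denser water.

131–140 m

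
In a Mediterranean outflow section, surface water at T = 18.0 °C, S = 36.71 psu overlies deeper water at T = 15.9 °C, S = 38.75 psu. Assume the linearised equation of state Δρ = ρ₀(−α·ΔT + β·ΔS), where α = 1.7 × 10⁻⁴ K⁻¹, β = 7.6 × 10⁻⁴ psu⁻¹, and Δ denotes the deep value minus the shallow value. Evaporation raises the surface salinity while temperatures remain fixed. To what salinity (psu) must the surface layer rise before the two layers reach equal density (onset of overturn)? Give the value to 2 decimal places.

Neutral buoyancy requires −α(T_deep − T_surf) + β(S_deep − S_surf′) = 0.
S_surf′ = S_deep − (α/β)·ΔT = 38.75 − (1.7 × 10⁻⁴/7.6 × 10⁻⁴)·(-2.1) = 39.2197 psu.
Increase required: 39.2197 − 36.71 = 2.5097 psu.

39.22 psu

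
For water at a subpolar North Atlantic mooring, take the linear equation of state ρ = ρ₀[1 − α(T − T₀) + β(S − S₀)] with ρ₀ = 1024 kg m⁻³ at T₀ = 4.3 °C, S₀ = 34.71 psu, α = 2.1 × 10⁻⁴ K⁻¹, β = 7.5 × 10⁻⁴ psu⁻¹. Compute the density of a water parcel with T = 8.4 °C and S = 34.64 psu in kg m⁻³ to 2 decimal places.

T − T₀ = +4.1 K, S − S₀ = -0.07 psu.
Bracket = 1 − α·(+4.1) + β·(-0.07) = 1 + (-9.135 × 10⁻⁴) = 0.9990865.
ρ = 1024 × 0.9990865 = 1023.06 kg m⁻³.

1023.06 kg m⁻³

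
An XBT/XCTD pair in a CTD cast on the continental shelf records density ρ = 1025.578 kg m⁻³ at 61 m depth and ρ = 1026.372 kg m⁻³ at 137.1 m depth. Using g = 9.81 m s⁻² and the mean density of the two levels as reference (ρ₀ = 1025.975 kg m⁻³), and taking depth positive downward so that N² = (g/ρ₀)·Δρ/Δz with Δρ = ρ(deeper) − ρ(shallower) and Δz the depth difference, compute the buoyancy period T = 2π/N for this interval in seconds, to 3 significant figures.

629 s

Δρ = 1026.372 − 1025.578 = 0.794 kg m⁻³ over Δz = 137.1 − 61 = 76.1 m.
N² = (9.81/1025.975) × (0.794/76.1) = 9.9763 × 10⁻⁵ s⁻².
N = √(9.9763 × 10⁻⁵) = 9.9881 × 10⁻³ rad s⁻¹, so T = 2π/N = 629.07 s ≈ 629 s.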